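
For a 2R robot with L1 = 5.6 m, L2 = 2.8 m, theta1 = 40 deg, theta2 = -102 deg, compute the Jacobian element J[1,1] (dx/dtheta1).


J[1,1] = -L1*sin(t1) - L2*sin(t1+t2)
= -5.6*sin(40) - 2.8*sin(-62)
= -1.1274


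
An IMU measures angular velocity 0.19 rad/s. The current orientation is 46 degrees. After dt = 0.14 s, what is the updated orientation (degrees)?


delta_theta = w * dt = 0.19 * 0.14 = 0.0266 rad
= 1.5241 deg
theta_new = 46 + 1.5241 = 47.5241 deg


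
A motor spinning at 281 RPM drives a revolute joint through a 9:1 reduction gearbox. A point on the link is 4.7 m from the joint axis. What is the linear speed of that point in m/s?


omega_motor = 281 * 2*pi/60 = 29.4263 rad/s
omega_joint = omega_motor / 9 = 3.2696 rad/s
v = omega_joint * r = 3.2696 * 4.7
= 15.367 m/s


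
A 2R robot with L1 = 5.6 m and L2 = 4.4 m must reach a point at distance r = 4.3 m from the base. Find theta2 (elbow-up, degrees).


cos(theta2) = (r^2 - L1^2 - L2^2) / (2*L1*L2)
cos(theta2) = (18.49 - 31.36 - 19.36) / 49.28
cos(theta2) = -0.654018
theta2 = 130.8452 degrees


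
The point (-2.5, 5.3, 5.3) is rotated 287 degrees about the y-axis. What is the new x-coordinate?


Rotation about y-axis: x' = x*cos(theta) + z*sin(theta)
= -2.5 * 0.2924 + 5.3 * -0.9563
= -5.7993


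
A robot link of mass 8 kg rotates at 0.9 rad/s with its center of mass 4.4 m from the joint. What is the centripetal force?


F = m * omega^2 * r
= 8 * 0.9^2 * 4.4
= 8 * 0.81 * 4.4
= 28.512 N


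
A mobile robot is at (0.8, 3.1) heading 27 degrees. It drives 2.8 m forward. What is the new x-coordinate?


x_new = x0 + d*cos(theta)
= 0.8 + 2.8*cos(27)
= 0.8 + 2.4948
= 3.2948


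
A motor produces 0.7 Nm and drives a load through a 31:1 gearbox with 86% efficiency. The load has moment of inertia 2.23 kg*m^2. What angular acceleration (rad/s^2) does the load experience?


tau_out = tau_motor * N * eta
= 0.7 * 31 * 0.86 = 18.662 Nm
alpha = tau_out / I = 18.662 / 2.23
= 8.3686 rad/s^2


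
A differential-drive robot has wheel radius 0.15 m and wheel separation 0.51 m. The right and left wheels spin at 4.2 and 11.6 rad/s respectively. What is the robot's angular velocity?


vR = r*wR = 0.15*4.2 = 0.63 m/s
vL = r*wL = 0.15*11.6 = 1.74 m/s
v = (vR+vL)/2 = 1.185 m/s
omega = (vR-vL)/L = -2.1765 rad/s
angular velocity = -2.1765 rad/s


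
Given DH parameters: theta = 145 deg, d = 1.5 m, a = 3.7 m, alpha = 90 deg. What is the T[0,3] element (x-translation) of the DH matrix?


T[0,3] = a * cos(theta)
= 3.7 * cos(145 deg)
= 3.7 * -0.8192
= -3.0309


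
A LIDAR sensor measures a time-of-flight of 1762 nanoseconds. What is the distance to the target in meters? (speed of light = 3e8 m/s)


tof = 1762 ns = 1.762e-06 s
dist = c * tof / 2
= 3e8 * 1.762e-06 / 2
= 264.3 m


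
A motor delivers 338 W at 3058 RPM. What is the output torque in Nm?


omega = 3058 * 2*pi/60 = 320.233 rad/s
tau = P / omega = 338 / 320.233
= 1.0555 Nm


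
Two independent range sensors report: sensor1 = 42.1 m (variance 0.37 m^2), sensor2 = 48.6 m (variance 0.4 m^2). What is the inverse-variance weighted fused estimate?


w1 = (1/var1) / (1/var1 + 1/var2)
   = 2.7027 / (2.7027 + 2.5) = 0.5195
w2 = 1 - w1 = 0.4805
fused = w1*s1 + w2*s2 = 21.8701 + 23.3532
= 45.2234 m


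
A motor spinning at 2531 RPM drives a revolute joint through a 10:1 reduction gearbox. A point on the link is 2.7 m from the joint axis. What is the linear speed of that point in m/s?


omega_motor = 2531 * 2*pi/60 = 265.0457 rad/s
omega_joint = omega_motor / 10 = 26.5046 rad/s
v = omega_joint * r = 26.5046 * 2.7
= 71.5623 m/s


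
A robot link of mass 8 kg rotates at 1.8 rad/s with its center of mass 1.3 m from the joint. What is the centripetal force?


F = m * omega^2 * r
= 8 * 1.8^2 * 1.3
= 8 * 3.24 * 1.3
= 33.696 N


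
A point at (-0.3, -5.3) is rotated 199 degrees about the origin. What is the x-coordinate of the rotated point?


x' = x*cos(theta) - y*sin(theta)
cos(199 deg) = -0.9455, sin(199 deg) = -0.3256
x' = -0.3 * -0.9455 - -5.3 * -0.3256
= 0.2837 - 1.7255
= -1.4419


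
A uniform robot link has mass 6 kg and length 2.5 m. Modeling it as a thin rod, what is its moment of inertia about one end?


I = (1/3) * m * L^2
= (1/3) * 6 * 2.5^2
= 0.333333 * 6 * 6.25
= 12.5 kg*m^2


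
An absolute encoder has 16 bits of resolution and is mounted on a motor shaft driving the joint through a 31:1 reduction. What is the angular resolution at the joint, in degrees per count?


counts = 2^16 = 65536
effective counts at joint = 65536 * 31 = 2031616
resolution = 360 / 2031616
= 1.7720e-04 deg/count


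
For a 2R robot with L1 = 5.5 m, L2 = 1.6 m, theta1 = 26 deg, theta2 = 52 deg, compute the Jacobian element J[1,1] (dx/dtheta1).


J[1,1] = -L1*sin(t1) - L2*sin(t1+t2)
= -5.5*sin(26) - 1.6*sin(78)
= -3.9761


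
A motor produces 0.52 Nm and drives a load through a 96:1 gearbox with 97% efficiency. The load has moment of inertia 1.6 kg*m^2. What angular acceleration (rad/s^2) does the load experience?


tau_out = tau_motor * N * eta
= 0.52 * 96 * 0.97 = 48.4224 Nm
alpha = tau_out / I = 48.4224 / 1.6
= 30.264 rad/s^2


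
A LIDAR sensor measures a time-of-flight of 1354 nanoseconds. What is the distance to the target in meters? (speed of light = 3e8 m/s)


tof = 1354 ns = 1.354e-06 s
dist = c * tof / 2
= 3e8 * 1.354e-06 / 2
= 203.1 m


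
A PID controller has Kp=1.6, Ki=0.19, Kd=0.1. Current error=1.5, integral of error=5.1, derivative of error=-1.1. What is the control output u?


u = Kp*e + Ki*int(e) + Kd*de/dt
= 1.6*1.5 + 0.19*5.1 + 0.1*(-1.1)
= 2.4 + 0.969 + -0.11
= 3.259


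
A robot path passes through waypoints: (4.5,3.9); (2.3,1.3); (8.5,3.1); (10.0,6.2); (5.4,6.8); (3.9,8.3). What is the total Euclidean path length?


Segment lengths:
  seg1 = sqrt((-2.2)^2 + (-2.6)^2) = 3.4059
  seg2 = sqrt((6.2)^2 + (1.8)^2) = 6.456
  seg3 = sqrt((1.5)^2 + (3.1)^2) = 3.4438
  seg4 = sqrt((-4.6)^2 + (0.6)^2) = 4.639
  seg5 = sqrt((-1.5)^2 + (1.5)^2) = 2.1213
Total = 20.066


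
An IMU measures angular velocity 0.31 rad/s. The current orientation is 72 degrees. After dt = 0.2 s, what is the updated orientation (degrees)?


delta_theta = w * dt = 0.31 * 0.2 = 0.062 rad
= 3.5523 deg
theta_new = 72 + 3.5523 = 75.5523 deg


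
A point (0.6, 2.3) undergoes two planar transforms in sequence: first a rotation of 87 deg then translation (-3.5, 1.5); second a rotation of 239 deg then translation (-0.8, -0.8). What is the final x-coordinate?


After transform 1:
x1 = cos(87)*0.6 - sin(87)*2.3 + -3.5 = -5.7654
y1 = sin(87)*0.6 + cos(87)*2.3 + 1.5 = 2.2196
After transform 2:
x2 = cos(239)*-5.7654 - sin(239)*2.2196 + -0.8
= 4.072


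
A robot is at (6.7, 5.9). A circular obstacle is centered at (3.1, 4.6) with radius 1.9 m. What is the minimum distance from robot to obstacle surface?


center_dist = sqrt((6.7-3.1)^2 + (5.9-4.6)^2)
= sqrt(12.96 + 1.69)
= 3.8275
min_dist = center_dist - radius = 3.8275 - 1.9 = 1.9275 m


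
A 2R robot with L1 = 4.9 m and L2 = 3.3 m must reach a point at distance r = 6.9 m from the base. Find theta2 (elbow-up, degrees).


cos(theta2) = (r^2 - L1^2 - L2^2) / (2*L1*L2)
cos(theta2) = (47.61 - 24.01 - 10.89) / 32.34
cos(theta2) = 0.393012
theta2 = 66.858 degrees


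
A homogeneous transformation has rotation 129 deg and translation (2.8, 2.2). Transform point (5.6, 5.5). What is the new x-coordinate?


x' = cos(theta)*px - sin(theta)*py + tx
= -0.6293*5.6 - 0.7771*5.5 + 2.8
= -4.9985


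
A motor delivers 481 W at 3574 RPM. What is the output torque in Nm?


omega = 3574 * 2*pi/60 = 374.2684 rad/s
tau = P / omega = 481 / 374.2684
= 1.2852 Nm


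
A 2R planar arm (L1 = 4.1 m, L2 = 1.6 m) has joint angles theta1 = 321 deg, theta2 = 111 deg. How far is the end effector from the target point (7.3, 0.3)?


End effector via forward kinematics:
x = L1*cos(t1) + L2*cos(t1+t2) = 3.6807
y = L1*sin(t1) + L2*sin(t1+t2) = -1.0585
Distance to target:
d = sqrt((7.3 - 3.6807)^2 + (0.3 - -1.0585)^2)
= sqrt(13.0991 + 1.8456)
= 3.8658 m


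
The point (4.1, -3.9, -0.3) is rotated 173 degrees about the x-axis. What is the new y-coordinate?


Rotation about x-axis: y' = y*cos(theta) - z*sin(theta)
= -3.9 * -0.9925 - -0.3 * 0.1219
= 3.9075


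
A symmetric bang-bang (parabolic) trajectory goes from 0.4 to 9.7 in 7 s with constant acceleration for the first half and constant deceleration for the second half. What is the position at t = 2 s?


Symmetric rest-to-rest: each phase covers (pf-p0)/2 in time T/2. 0.5*a*(T/2)^2 = (pf-p0)/2 => a = 4*(pf-p0)/T^2
a = 4*(9.7-0.4)/7^2 = 0.7592
t = 2 is in the acceleration phase (t <= T/2).
p = p0 + 0.5*a*t^2 = 0.4 + 0.5*0.7592*2^2
= 1.9184


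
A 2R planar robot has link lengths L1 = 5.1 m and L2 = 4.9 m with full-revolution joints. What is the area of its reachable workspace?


r_max = L1 + L2 = 10.0 m
r_min = |L1 - L2| = 0.2 m
Area = pi*(r_max^2 - r_min^2)
= pi*(100.0 - 0.04)
= pi * 99.96
= 314.0336 m^2


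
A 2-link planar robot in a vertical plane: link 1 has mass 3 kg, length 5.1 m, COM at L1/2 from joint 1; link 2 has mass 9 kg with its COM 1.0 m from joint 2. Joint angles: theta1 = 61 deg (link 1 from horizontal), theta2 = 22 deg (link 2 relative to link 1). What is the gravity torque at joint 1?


Horizontal distance from joint 1 to link-1 COM:
  x_c1 = (L1/2)*cos(t1) = 2.55 * 0.4848 = 1.2363 m
Horizontal distance from joint 1 to link-2 COM:
  x_c2 = L1*cos(t1) + Lc2*cos(t1+t2)
       = 5.1*0.4848 + 1.0*0.1219 = 2.5944 m
tau1 = m1*g*x_c1 + m2*g*x_c2
     = 3*9.81*1.2363 + 9*9.81*2.5944
     = 36.3833 + 229.0594
     = 265.4427 Nm


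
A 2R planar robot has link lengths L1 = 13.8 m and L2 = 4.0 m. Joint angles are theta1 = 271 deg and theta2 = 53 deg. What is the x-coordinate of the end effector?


Convert angles to radians: theta1 = 4.7298, theta2 = 0.925
x = L1*cos(theta1) + L2*cos(theta1+theta2)
x = 0.2408 + 3.2361
x = 3.4769


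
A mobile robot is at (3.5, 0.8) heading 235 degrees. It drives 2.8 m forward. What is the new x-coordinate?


x_new = x0 + d*cos(theta)
= 3.5 + 2.8*cos(235)
= 3.5 + -1.606
= 1.894


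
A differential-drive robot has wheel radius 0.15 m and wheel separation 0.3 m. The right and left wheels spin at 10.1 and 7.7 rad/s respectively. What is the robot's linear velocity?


vR = r*wR = 0.15*10.1 = 1.515 m/s
vL = r*wL = 0.15*7.7 = 1.155 m/s
v = (vR+vL)/2 = 1.335 m/s
omega = (vR-vL)/L = 1.2 rad/s
linear velocity = 1.335 m/s


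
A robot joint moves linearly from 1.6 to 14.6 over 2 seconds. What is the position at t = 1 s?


s = t/T = 1/2 = 0.5
p(t) = p0 + (pf-p0)*s
= 1.6 + (14.6 - 1.6) * 0.5
= 8.1


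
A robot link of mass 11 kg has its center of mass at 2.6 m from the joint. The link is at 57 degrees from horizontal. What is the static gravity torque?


tau = m*g*L*cos(angle)
= 11 * 9.81 * 2.6 * cos(57 deg)
= 11 * 9.81 * 2.6 * 0.5446
= 152.8072 Nm


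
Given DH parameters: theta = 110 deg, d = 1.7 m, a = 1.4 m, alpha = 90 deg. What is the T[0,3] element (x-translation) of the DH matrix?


T[0,3] = a * cos(theta)
= 1.4 * cos(110 deg)
= 1.4 * -0.342
= -0.4788


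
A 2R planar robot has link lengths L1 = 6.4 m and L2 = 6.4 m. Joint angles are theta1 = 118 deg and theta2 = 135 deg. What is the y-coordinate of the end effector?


Convert angles to radians: theta1 = 2.0595, theta2 = 2.3562
y = L1*sin(theta1) + L2*sin(theta1+theta2)
y = 5.6509 + -6.1204
y = -0.4695


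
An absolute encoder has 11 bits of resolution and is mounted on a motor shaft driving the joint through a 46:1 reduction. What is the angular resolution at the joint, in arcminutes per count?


counts = 2^11 = 2048
effective counts at joint = 2048 * 46 = 94208
resolution = 360*60 / 94208
= 0.2293 arcmin/count


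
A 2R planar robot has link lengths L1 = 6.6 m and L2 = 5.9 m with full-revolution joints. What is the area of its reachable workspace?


r_max = L1 + L2 = 12.5 m
r_min = |L1 - L2| = 0.7 m
Area = pi*(r_max^2 - r_min^2)
= pi*(156.25 - 0.49)
= pi * 155.76
= 489.3345 m^2


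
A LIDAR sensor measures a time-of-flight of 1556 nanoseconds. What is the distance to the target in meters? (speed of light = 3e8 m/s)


tof = 1556 ns = 1.556e-06 s
dist = c * tof / 2
= 3e8 * 1.556e-06 / 2
= 233.4 m


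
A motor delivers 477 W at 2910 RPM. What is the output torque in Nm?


omega = 2910 * 2*pi/60 = 304.7345 rad/s
tau = P / omega = 477 / 304.7345
= 1.5653 Nm


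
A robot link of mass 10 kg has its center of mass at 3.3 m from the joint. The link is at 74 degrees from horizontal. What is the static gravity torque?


tau = m*g*L*cos(angle)
= 10 * 9.81 * 3.3 * cos(74 deg)
= 10 * 9.81 * 3.3 * 0.2756
= 89.2321 Nm


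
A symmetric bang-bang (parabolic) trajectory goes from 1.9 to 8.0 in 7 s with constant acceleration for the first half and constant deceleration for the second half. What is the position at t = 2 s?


Symmetric rest-to-rest: each phase covers (pf-p0)/2 in time T/2. 0.5*a*(T/2)^2 = (pf-p0)/2 => a = 4*(pf-p0)/T^2
a = 4*(8.0-1.9)/7^2 = 0.498
t = 2 is in the acceleration phase (t <= T/2).
p = p0 + 0.5*a*t^2 = 1.9 + 0.5*0.498*2^2
= 2.8959


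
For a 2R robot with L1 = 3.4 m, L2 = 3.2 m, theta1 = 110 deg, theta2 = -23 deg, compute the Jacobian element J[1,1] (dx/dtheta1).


J[1,1] = -L1*sin(t1) - L2*sin(t1+t2)
= -3.4*sin(110) - 3.2*sin(87)
= -6.3906


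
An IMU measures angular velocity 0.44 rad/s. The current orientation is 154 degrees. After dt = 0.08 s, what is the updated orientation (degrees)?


delta_theta = w * dt = 0.44 * 0.08 = 0.0352 rad
= 2.0168 deg
theta_new = 154 + 2.0168 = 156.0168 deg


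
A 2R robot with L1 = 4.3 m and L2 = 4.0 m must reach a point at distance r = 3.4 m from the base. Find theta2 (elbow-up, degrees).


cos(theta2) = (r^2 - L1^2 - L2^2) / (2*L1*L2)
cos(theta2) = (11.56 - 18.49 - 16.0) / 34.4
cos(theta2) = -0.66657
theta2 = 131.8029 degrees


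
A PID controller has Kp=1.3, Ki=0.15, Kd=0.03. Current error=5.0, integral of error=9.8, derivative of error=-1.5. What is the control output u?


u = Kp*e + Ki*int(e) + Kd*de/dt
= 1.3*5.0 + 0.15*9.8 + 0.03*(-1.5)
= 6.5 + 1.47 + -0.045
= 7.925


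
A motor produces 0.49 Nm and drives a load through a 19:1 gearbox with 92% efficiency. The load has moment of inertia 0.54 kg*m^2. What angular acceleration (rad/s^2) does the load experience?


tau_out = tau_motor * N * eta
= 0.49 * 19 * 0.92 = 8.5652 Nm
alpha = tau_out / I = 8.5652 / 0.54
= 15.8615 rad/s^2


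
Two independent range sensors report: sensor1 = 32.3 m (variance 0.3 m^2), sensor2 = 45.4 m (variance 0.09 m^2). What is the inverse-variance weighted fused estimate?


w1 = (1/var1) / (1/var1 + 1/var2)
   = 3.3333 / (3.3333 + 11.1111) = 0.2308
w2 = 1 - w1 = 0.7692
fused = w1*s1 + w2*s2 = 7.4538 + 34.9231
= 42.3769 m


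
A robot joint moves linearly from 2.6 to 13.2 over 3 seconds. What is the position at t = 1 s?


s = t/T = 1/3 = 0.3333
p(t) = p0 + (pf-p0)*s
= 2.6 + (13.2 - 2.6) * 0.3333
= 6.1333


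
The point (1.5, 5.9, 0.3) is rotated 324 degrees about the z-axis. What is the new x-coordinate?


Rotation about z-axis: x' = x*cos(theta) - y*sin(theta)
= 1.5 * 0.809 - 5.9 * -0.5878
= 4.6815


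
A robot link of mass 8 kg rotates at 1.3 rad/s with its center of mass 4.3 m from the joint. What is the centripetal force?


F = m * omega^2 * r
= 8 * 1.3^2 * 4.3
= 8 * 1.69 * 4.3
= 58.136 N


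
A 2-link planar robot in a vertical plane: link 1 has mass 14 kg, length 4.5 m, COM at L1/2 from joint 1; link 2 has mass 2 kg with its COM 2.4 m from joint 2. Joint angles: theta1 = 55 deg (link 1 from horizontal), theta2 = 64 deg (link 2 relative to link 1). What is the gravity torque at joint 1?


Horizontal distance from joint 1 to link-1 COM:
  x_c1 = (L1/2)*cos(t1) = 2.25 * 0.5736 = 1.2905 m
Horizontal distance from joint 1 to link-2 COM:
  x_c2 = L1*cos(t1) + Lc2*cos(t1+t2)
       = 4.5*0.5736 + 2.4*-0.4848 = 1.4176 m
tau1 = m1*g*x_c1 + m2*g*x_c2
     = 14*9.81*1.2905 + 2*9.81*1.4176
     = 177.2437 + 27.8123
     = 205.0561 Nm


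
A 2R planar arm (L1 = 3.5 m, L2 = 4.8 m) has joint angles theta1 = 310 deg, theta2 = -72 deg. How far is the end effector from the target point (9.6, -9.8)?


End effector via forward kinematics:
x = L1*cos(t1) + L2*cos(t1+t2) = -0.2939
y = L1*sin(t1) + L2*sin(t1+t2) = -6.7518
Distance to target:
d = sqrt((9.6 - -0.2939)^2 + (-9.8 - -6.7518)^2)
= sqrt(97.8884 + 9.2916)
= 10.3528 m


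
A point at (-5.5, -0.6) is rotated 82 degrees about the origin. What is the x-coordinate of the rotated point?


x' = x*cos(theta) - y*sin(theta)
cos(82 deg) = 0.1392, sin(82 deg) = 0.9903
x' = -5.5 * 0.1392 - -0.6 * 0.9903
= -0.7655 - -0.5942
= -0.1713


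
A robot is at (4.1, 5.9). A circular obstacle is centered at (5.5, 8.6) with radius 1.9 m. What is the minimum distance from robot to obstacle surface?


center_dist = sqrt((4.1-5.5)^2 + (5.9-8.6)^2)
= sqrt(1.96 + 7.29)
= 3.0414
min_dist = center_dist - radius = 3.0414 - 1.9 = 1.1414 m


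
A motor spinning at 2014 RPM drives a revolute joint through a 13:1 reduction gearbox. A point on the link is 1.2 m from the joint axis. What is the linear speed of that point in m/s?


omega_motor = 2014 * 2*pi/60 = 210.9056 rad/s
omega_joint = omega_motor / 13 = 16.2235 rad/s
v = omega_joint * r = 16.2235 * 1.2
= 19.4682 m/s


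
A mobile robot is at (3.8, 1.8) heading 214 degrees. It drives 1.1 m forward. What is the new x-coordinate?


x_new = x0 + d*cos(theta)
= 3.8 + 1.1*cos(214)
= 3.8 + -0.9119
= 2.8881


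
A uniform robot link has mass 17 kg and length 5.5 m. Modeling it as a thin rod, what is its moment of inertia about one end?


I = (1/3) * m * L^2
= (1/3) * 17 * 5.5^2
= 0.333333 * 17 * 30.25
= 171.4167 kg*m^2


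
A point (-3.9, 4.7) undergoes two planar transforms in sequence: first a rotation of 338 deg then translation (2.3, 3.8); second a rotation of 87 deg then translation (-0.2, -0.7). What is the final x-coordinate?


After transform 1:
x1 = cos(338)*-3.9 - sin(338)*4.7 + 2.3 = 0.4446
y1 = sin(338)*-3.9 + cos(338)*4.7 + 3.8 = 9.6187
After transform 2:
x2 = cos(87)*0.4446 - sin(87)*9.6187 + -0.2
= -9.7823


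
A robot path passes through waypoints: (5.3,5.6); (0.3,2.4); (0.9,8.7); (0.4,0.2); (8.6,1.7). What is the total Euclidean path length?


Segment lengths:
  seg1 = sqrt((-5.0)^2 + (-3.2)^2) = 5.9363
  seg2 = sqrt((0.6)^2 + (6.3)^2) = 6.3285
  seg3 = sqrt((-0.5)^2 + (-8.5)^2) = 8.5147
  seg4 = sqrt((8.2)^2 + (1.5)^2) = 8.3361
Total = 29.1156


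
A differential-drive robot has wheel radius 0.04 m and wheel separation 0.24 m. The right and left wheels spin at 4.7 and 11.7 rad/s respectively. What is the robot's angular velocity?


vR = r*wR = 0.04*4.7 = 0.188 m/s
vL = r*wL = 0.04*11.7 = 0.468 m/s
v = (vR+vL)/2 = 0.328 m/s
omega = (vR-vL)/L = -1.1667 rad/s
angular velocity = -1.1667 rad/s


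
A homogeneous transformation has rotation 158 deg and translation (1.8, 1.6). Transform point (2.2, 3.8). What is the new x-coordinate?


x' = cos(theta)*px - sin(theta)*py + tx
= -0.9272*2.2 - 0.3746*3.8 + 1.8
= -1.6633


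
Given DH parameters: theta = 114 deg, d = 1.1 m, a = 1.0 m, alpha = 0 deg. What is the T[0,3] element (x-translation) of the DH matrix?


T[0,3] = a * cos(theta)
= 1.0 * cos(114 deg)
= 1.0 * -0.4067
= -0.4067


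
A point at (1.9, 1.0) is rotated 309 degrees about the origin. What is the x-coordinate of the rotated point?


x' = x*cos(theta) - y*sin(theta)
cos(309 deg) = 0.6293, sin(309 deg) = -0.7771
x' = 1.9 * 0.6293 - 1.0 * -0.7771
= 1.1957 - -0.7771
= 1.9729


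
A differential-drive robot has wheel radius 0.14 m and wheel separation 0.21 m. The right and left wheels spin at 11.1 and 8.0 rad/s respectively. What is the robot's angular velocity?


vR = r*wR = 0.14*11.1 = 1.554 m/s
vL = r*wL = 0.14*8.0 = 1.12 m/s
v = (vR+vL)/2 = 1.337 m/s
omega = (vR-vL)/L = 2.0667 rad/s
angular velocity = 2.0667 rad/s


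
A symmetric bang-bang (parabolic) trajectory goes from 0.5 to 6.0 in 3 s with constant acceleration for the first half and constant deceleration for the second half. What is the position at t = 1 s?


Symmetric rest-to-rest: each phase covers (pf-p0)/2 in time T/2. 0.5*a*(T/2)^2 = (pf-p0)/2 => a = 4*(pf-p0)/T^2
a = 4*(6.0-0.5)/3^2 = 2.4444
t = 1 is in the acceleration phase (t <= T/2).
p = p0 + 0.5*a*t^2 = 0.5 + 0.5*2.4444*1^2
= 1.7222


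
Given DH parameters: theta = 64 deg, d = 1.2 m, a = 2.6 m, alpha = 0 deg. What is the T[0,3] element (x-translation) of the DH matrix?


T[0,3] = a * cos(theta)
= 2.6 * cos(64 deg)
= 2.6 * 0.4384
= 1.1398


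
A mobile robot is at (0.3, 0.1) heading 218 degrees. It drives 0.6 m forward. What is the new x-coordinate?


x_new = x0 + d*cos(theta)
= 0.3 + 0.6*cos(218)
= 0.3 + -0.4728
= -0.1728


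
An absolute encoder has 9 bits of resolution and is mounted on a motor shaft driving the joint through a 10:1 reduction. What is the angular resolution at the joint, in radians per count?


counts = 2^9 = 512
effective counts at joint = 512 * 10 = 5120
resolution = 2*pi / 5120
= 0.0012 rad/count


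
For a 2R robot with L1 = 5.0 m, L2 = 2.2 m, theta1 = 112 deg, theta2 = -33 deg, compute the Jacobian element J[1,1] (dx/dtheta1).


J[1,1] = -L1*sin(t1) - L2*sin(t1+t2)
= -5.0*sin(112) - 2.2*sin(79)
= -6.7955


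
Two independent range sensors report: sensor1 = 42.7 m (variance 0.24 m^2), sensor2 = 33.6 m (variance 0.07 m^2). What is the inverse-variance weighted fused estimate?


w1 = (1/var1) / (1/var1 + 1/var2)
   = 4.1667 / (4.1667 + 14.2857) = 0.2258
w2 = 1 - w1 = 0.7742
fused = w1*s1 + w2*s2 = 9.6419 + 26.0129
= 35.6548 m


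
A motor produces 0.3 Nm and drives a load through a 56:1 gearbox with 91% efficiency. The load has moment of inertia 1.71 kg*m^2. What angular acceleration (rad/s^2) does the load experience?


tau_out = tau_motor * N * eta
= 0.3 * 56 * 0.91 = 15.288 Nm
alpha = tau_out / I = 15.288 / 1.71
= 8.9404 rad/s^2


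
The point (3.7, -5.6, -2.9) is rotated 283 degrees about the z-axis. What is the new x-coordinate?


Rotation about z-axis: x' = x*cos(theta) - y*sin(theta)
= 3.7 * 0.225 - -5.6 * -0.9744
= -4.6242


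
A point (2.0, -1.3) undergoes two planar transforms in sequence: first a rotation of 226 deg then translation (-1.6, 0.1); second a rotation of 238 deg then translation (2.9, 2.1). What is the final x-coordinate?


After transform 1:
x1 = cos(226)*2.0 - sin(226)*-1.3 + -1.6 = -3.9245
y1 = sin(226)*2.0 + cos(226)*-1.3 + 0.1 = -0.4356
After transform 2:
x2 = cos(238)*-3.9245 - sin(238)*-0.4356 + 2.9
= 4.6102


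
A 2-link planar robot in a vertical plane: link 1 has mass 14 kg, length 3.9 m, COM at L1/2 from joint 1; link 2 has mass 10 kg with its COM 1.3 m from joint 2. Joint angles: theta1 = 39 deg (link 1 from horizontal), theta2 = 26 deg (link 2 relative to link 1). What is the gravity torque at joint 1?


Horizontal distance from joint 1 to link-1 COM:
  x_c1 = (L1/2)*cos(t1) = 1.95 * 0.7771 = 1.5154 m
Horizontal distance from joint 1 to link-2 COM:
  x_c2 = L1*cos(t1) + Lc2*cos(t1+t2)
       = 3.9*0.7771 + 1.3*0.4226 = 3.5803 m
tau1 = m1*g*x_c1 + m2*g*x_c2
     = 14*9.81*1.5154 + 10*9.81*3.5803
     = 208.1298 + 351.2248
     = 559.3546 Nm


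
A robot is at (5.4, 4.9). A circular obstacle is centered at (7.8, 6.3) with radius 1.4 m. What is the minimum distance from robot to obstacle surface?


center_dist = sqrt((5.4-7.8)^2 + (4.9-6.3)^2)
= sqrt(5.76 + 1.96)
= 2.7785
min_dist = center_dist - radius = 2.7785 - 1.4 = 1.3785 m


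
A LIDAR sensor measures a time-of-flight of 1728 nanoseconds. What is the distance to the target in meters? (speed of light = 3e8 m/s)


tof = 1728 ns = 1.728e-06 s
dist = c * tof / 2
= 3e8 * 1.728e-06 / 2
= 259.2 m


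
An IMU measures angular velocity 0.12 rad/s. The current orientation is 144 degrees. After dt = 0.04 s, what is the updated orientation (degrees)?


delta_theta = w * dt = 0.12 * 0.04 = 0.0048 rad
= 0.275 deg
theta_new = 144 + 0.275 = 144.275 deg


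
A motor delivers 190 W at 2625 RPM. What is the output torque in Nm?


omega = 2625 * 2*pi/60 = 274.8894 rad/s
tau = P / omega = 190 / 274.8894
= 0.6912 Nm


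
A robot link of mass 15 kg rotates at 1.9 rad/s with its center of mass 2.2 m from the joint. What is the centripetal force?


F = m * omega^2 * r
= 15 * 1.9^2 * 2.2
= 15 * 3.61 * 2.2
= 119.13 N


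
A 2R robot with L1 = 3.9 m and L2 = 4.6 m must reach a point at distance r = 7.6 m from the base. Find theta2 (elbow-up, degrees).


cos(theta2) = (r^2 - L1^2 - L2^2) / (2*L1*L2)
cos(theta2) = (57.76 - 15.21 - 21.16) / 35.88
cos(theta2) = 0.596154
theta2 = 53.4051 degrees


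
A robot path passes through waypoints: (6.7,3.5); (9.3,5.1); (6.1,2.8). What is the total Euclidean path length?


Segment lengths:
  seg1 = sqrt((2.6)^2 + (1.6)^2) = 3.0529
  seg2 = sqrt((-3.2)^2 + (-2.3)^2) = 3.9408
Total = 6.9937


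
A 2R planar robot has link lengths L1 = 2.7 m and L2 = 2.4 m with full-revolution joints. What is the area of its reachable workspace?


r_max = L1 + L2 = 5.1 m
r_min = |L1 - L2| = 0.3 m
Area = pi*(r_max^2 - r_min^2)
= pi*(26.01 - 0.09)
= pi * 25.92
= 81.4301 m^2


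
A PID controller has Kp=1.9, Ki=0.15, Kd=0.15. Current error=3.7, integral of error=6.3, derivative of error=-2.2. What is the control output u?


u = Kp*e + Ki*int(e) + Kd*de/dt
= 1.9*3.7 + 0.15*6.3 + 0.15*(-2.2)
= 7.03 + 0.945 + -0.33
= 7.645


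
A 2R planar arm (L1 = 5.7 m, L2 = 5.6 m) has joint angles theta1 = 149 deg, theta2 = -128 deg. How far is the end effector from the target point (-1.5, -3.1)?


End effector via forward kinematics:
x = L1*cos(t1) + L2*cos(t1+t2) = 0.3422
y = L1*sin(t1) + L2*sin(t1+t2) = 4.9426
Distance to target:
d = sqrt((-1.5 - 0.3422)^2 + (-3.1 - 4.9426)^2)
= sqrt(3.3937 + 64.6831)
= 8.2509 m


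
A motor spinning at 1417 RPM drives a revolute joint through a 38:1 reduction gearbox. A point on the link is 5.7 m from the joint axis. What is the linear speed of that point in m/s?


omega_motor = 1417 * 2*pi/60 = 148.3879 rad/s
omega_joint = omega_motor / 38 = 3.9049 rad/s
v = omega_joint * r = 3.9049 * 5.7
= 22.2582 m/s


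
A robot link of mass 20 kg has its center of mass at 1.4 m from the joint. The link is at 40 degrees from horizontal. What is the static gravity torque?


tau = m*g*L*cos(angle)
= 20 * 9.81 * 1.4 * cos(40 deg)
= 20 * 9.81 * 1.4 * 0.766
= 210.4171 Nm


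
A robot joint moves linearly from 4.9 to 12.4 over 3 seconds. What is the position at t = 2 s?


s = t/T = 2/3 = 0.6667
p(t) = p0 + (pf-p0)*s
= 4.9 + (12.4 - 4.9) * 0.6667
= 9.9


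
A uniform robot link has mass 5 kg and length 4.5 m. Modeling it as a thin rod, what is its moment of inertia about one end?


I = (1/3) * m * L^2
= (1/3) * 5 * 4.5^2
= 0.333333 * 5 * 20.25
= 33.75 kg*m^2


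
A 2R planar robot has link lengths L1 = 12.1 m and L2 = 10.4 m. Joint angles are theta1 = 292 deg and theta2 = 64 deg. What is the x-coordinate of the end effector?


Convert angles to radians: theta1 = 5.0964, theta2 = 1.117
x = L1*cos(theta1) + L2*cos(theta1+theta2)
x = 4.5327 + 10.3747
x = 14.9074


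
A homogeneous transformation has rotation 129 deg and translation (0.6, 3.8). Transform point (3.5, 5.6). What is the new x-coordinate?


x' = cos(theta)*px - sin(theta)*py + tx
= -0.6293*3.5 - 0.7771*5.6 + 0.6
= -5.9546


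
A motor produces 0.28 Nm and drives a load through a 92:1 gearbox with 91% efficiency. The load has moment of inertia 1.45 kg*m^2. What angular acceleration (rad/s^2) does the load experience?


tau_out = tau_motor * N * eta
= 0.28 * 92 * 0.91 = 23.4416 Nm
alpha = tau_out / I = 23.4416 / 1.45
= 16.1666 rad/s^2


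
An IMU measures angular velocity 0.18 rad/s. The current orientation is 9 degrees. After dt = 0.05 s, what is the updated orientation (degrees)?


delta_theta = w * dt = 0.18 * 0.05 = 0.009 rad
= 0.5157 deg
theta_new = 9 + 0.5157 = 9.5157 deg


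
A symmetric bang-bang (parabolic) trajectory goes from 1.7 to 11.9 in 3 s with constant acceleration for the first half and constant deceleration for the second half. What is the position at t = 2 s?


Symmetric rest-to-rest: each phase covers (pf-p0)/2 in time T/2. 0.5*a*(T/2)^2 = (pf-p0)/2 => a = 4*(pf-p0)/T^2
a = 4*(11.9-1.7)/3^2 = 4.5333
t = 2 is in the deceleration phase (t > T/2).
p = pf - 0.5*a*(T-t)^2 = 11.9 - 0.5*4.5333*1^2
= 9.6333


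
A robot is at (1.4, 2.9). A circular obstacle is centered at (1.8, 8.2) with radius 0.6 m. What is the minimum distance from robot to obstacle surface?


center_dist = sqrt((1.4-1.8)^2 + (2.9-8.2)^2)
= sqrt(0.16 + 28.09)
= 5.3151
min_dist = center_dist - radius = 5.3151 - 0.6 = 4.7151 m


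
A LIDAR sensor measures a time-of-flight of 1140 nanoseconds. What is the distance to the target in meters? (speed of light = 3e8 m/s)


tof = 1140 ns = 1.14e-06 s
dist = c * tof / 2
= 3e8 * 1.14e-06 / 2
= 171.0 m


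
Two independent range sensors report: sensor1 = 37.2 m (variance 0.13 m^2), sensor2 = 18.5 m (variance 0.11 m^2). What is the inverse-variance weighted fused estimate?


w1 = (1/var1) / (1/var1 + 1/var2)
   = 7.6923 / (7.6923 + 9.0909) = 0.4583
w2 = 1 - w1 = 0.5417
fused = w1*s1 + w2*s2 = 17.05 + 10.0208
= 27.0708 m


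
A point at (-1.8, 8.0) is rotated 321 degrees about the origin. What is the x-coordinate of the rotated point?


x' = x*cos(theta) - y*sin(theta)
cos(321 deg) = 0.7771, sin(321 deg) = -0.6293
x' = -1.8 * 0.7771 - 8.0 * -0.6293
= -1.3989 - -5.0346
= 3.6357


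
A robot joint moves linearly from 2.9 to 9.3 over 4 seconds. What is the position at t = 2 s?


s = t/T = 2/4 = 0.5
p(t) = p0 + (pf-p0)*s
= 2.9 + (9.3 - 2.9) * 0.5
= 6.1


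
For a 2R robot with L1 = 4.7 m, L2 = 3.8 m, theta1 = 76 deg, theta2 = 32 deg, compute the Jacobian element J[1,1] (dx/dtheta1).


J[1,1] = -L1*sin(t1) - L2*sin(t1+t2)
= -4.7*sin(76) - 3.8*sin(108)
= -8.1744


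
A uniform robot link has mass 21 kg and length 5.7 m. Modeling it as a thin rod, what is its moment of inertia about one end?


I = (1/3) * m * L^2
= (1/3) * 21 * 5.7^2
= 0.333333 * 21 * 32.49
= 227.43 kg*m^2


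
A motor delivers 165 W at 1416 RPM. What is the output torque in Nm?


omega = 1416 * 2*pi/60 = 148.2832 rad/s
tau = P / omega = 165 / 148.2832
= 1.1127 Nm


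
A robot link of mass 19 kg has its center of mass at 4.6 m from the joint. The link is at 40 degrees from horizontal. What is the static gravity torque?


tau = m*g*L*cos(angle)
= 19 * 9.81 * 4.6 * cos(40 deg)
= 19 * 9.81 * 4.6 * 0.766
= 656.8019 Nm


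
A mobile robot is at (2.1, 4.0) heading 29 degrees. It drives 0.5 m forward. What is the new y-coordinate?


y_new = y0 + d*sin(theta)
= 4.0 + 0.5*sin(29)
= 4.0 + 0.2424
= 4.2424


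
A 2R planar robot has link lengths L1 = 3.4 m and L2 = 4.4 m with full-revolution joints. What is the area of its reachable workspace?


r_max = L1 + L2 = 7.8 m
r_min = |L1 - L2| = 1.0 m
Area = pi*(r_max^2 - r_min^2)
= pi*(60.84 - 1.0)
= pi * 59.84
= 187.9929 m^2


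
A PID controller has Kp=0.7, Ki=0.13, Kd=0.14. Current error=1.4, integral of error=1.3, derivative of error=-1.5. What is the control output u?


u = Kp*e + Ki*int(e) + Kd*de/dt
= 0.7*1.4 + 0.13*1.3 + 0.14*(-1.5)
= 0.98 + 0.169 + -0.21
= 0.939


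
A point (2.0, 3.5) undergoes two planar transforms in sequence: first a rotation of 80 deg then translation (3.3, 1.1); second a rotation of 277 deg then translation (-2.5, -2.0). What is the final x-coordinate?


After transform 1:
x1 = cos(80)*2.0 - sin(80)*3.5 + 3.3 = 0.2005
y1 = sin(80)*2.0 + cos(80)*3.5 + 1.1 = 3.6774
After transform 2:
x2 = cos(277)*0.2005 - sin(277)*3.6774 + -2.5
= 1.1744


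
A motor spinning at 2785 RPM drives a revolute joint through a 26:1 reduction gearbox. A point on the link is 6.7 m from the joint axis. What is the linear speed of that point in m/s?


omega_motor = 2785 * 2*pi/60 = 291.6445 rad/s
omega_joint = omega_motor / 26 = 11.2171 rad/s
v = omega_joint * r = 11.2171 * 6.7
= 75.1545 m/s


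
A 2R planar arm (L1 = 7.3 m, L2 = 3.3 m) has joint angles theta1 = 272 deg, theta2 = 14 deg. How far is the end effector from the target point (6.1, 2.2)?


End effector via forward kinematics:
x = L1*cos(t1) + L2*cos(t1+t2) = 1.1644
y = L1*sin(t1) + L2*sin(t1+t2) = -10.4677
Distance to target:
d = sqrt((6.1 - 1.1644)^2 + (2.2 - -10.4677)^2)
= sqrt(24.3604 + 160.471)
= 13.5953 m


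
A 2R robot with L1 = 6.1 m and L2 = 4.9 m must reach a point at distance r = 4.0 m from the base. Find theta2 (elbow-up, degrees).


cos(theta2) = (r^2 - L1^2 - L2^2) / (2*L1*L2)
cos(theta2) = (16.0 - 37.21 - 24.01) / 59.78
cos(theta2) = -0.75644
theta2 = 139.1514 degrees


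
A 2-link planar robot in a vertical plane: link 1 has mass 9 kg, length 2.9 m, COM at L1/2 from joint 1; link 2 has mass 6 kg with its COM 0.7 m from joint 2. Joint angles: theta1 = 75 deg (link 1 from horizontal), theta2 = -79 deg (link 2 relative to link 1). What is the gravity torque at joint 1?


Horizontal distance from joint 1 to link-1 COM:
  x_c1 = (L1/2)*cos(t1) = 1.45 * 0.2588 = 0.3753 m
Horizontal distance from joint 1 to link-2 COM:
  x_c2 = L1*cos(t1) + Lc2*cos(t1+t2)
       = 2.9*0.2588 + 0.7*0.9976 = 1.4489 m
tau1 = m1*g*x_c1 + m2*g*x_c2
     = 9*9.81*0.3753 + 6*9.81*1.4489
     = 33.1341 + 85.2805
     = 118.4146 Nm


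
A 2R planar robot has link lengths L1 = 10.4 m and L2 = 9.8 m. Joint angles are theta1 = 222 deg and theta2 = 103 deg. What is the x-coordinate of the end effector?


Convert angles to radians: theta1 = 3.8746, theta2 = 1.7977
x = L1*cos(theta1) + L2*cos(theta1+theta2)
x = -7.7287 + 8.0277
x = 0.299


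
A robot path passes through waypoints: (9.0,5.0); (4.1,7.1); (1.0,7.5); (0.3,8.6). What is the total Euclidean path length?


Segment lengths:
  seg1 = sqrt((-4.9)^2 + (2.1)^2) = 5.331
  seg2 = sqrt((-3.1)^2 + (0.4)^2) = 3.1257
  seg3 = sqrt((-0.7)^2 + (1.1)^2) = 1.3038
Total = 9.7606


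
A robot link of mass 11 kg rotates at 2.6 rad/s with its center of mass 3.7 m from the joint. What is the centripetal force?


F = m * omega^2 * r
= 11 * 2.6^2 * 3.7
= 11 * 6.76 * 3.7
= 275.132 N


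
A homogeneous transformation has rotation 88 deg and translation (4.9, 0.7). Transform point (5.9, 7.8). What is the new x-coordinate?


x' = cos(theta)*px - sin(theta)*py + tx
= 0.0349*5.9 - 0.9994*7.8 + 4.9
= -2.6893


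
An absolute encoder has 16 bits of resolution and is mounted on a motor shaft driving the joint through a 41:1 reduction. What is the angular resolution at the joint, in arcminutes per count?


counts = 2^16 = 65536
effective counts at joint = 65536 * 41 = 2686976
resolution = 360*60 / 2686976
= 0.008 arcmin/count


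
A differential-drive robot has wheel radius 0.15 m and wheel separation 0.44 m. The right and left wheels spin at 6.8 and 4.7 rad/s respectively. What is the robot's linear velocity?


vR = r*wR = 0.15*6.8 = 1.02 m/s
vL = r*wL = 0.15*4.7 = 0.705 m/s
v = (vR+vL)/2 = 0.8625 m/s
omega = (vR-vL)/L = 0.7159 rad/s
linear velocity = 0.8625 m/s


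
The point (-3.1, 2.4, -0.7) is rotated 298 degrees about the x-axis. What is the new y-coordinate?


Rotation about x-axis: y' = y*cos(theta) - z*sin(theta)
= 2.4 * 0.4695 - -0.7 * -0.8829
= 0.5087


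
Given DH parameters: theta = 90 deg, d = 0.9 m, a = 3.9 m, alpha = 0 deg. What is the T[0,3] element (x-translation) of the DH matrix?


T[0,3] = a * cos(theta)
= 3.9 * cos(90 deg)
= 3.9 * 0.0
= 0.0


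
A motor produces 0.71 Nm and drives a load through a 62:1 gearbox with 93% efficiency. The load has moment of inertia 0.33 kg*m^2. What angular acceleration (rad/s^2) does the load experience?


tau_out = tau_motor * N * eta
= 0.71 * 62 * 0.93 = 40.9386 Nm
alpha = tau_out / I = 40.9386 / 0.33
= 124.0564 rad/s^2


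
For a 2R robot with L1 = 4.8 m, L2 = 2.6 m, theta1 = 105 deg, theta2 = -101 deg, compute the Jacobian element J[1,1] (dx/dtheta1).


J[1,1] = -L1*sin(t1) - L2*sin(t1+t2)
= -4.8*sin(105) - 2.6*sin(4)
= -4.8178


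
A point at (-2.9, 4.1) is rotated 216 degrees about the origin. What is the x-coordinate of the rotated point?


x' = x*cos(theta) - y*sin(theta)
cos(216 deg) = -0.809, sin(216 deg) = -0.5878
x' = -2.9 * -0.809 - 4.1 * -0.5878
= 2.3461 - -2.4099
= 4.7561


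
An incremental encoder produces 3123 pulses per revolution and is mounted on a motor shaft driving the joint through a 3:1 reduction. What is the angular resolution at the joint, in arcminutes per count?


counts per rev = 3123
effective counts at joint = 3123 * 3 = 9369
resolution = 360*60 / 9369
= 2.3055 arcmin/count


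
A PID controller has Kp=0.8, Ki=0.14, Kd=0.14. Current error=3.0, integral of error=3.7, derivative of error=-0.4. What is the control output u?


u = Kp*e + Ki*int(e) + Kd*de/dt
= 0.8*3.0 + 0.14*3.7 + 0.14*(-0.4)
= 2.4 + 0.518 + -0.056
= 2.862


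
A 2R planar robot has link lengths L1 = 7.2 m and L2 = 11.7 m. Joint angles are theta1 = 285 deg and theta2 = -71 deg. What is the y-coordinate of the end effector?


Convert angles to radians: theta1 = 4.9742, theta2 = -1.2392
y = L1*sin(theta1) + L2*sin(theta1+theta2)
y = -6.9547 + -6.5426
y = -13.4972


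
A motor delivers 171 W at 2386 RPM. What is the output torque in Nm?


omega = 2386 * 2*pi/60 = 249.8613 rad/s
tau = P / omega = 171 / 249.8613
= 0.6844 Nm


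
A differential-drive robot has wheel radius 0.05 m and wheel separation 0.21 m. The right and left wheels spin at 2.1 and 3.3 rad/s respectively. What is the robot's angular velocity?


vR = r*wR = 0.05*2.1 = 0.105 m/s
vL = r*wL = 0.05*3.3 = 0.165 m/s
v = (vR+vL)/2 = 0.135 m/s
omega = (vR-vL)/L = -0.2857 rad/s
angular velocity = -0.2857 rad/s


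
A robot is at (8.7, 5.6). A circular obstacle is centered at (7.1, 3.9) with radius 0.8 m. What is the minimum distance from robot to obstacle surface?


center_dist = sqrt((8.7-7.1)^2 + (5.6-3.9)^2)
= sqrt(2.56 + 2.89)
= 2.3345
min_dist = center_dist - radius = 2.3345 - 0.8 = 1.5345 m


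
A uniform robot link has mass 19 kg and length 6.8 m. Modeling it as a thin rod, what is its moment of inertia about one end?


I = (1/3) * m * L^2
= (1/3) * 19 * 6.8^2
= 0.333333 * 19 * 46.24
= 292.8533 kg*m^2


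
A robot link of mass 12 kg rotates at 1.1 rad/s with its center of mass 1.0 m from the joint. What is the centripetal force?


F = m * omega^2 * r
= 12 * 1.1^2 * 1.0
= 12 * 1.21 * 1.0
= 14.52 N


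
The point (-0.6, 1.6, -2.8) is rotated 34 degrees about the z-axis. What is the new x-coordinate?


Rotation about z-axis: x' = x*cos(theta) - y*sin(theta)
= -0.6 * 0.829 - 1.6 * 0.5592
= -1.3921


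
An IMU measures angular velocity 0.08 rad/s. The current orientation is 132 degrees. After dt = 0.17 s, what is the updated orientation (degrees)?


delta_theta = w * dt = 0.08 * 0.17 = 0.0136 rad
= 0.7792 deg
theta_new = 132 + 0.7792 = 132.7792 deg


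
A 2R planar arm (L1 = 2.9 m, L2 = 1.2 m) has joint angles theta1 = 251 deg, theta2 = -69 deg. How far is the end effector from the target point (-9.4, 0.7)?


End effector via forward kinematics:
x = L1*cos(t1) + L2*cos(t1+t2) = -2.1434
y = L1*sin(t1) + L2*sin(t1+t2) = -2.7839
Distance to target:
d = sqrt((-9.4 - -2.1434)^2 + (0.7 - -2.7839)^2)
= sqrt(52.658 + 12.1374)
= 8.0496 m


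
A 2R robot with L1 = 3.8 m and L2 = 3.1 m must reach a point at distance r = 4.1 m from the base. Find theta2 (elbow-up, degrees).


cos(theta2) = (r^2 - L1^2 - L2^2) / (2*L1*L2)
cos(theta2) = (16.81 - 14.44 - 9.61) / 23.56
cos(theta2) = -0.307301
theta2 = 107.8966 degrees


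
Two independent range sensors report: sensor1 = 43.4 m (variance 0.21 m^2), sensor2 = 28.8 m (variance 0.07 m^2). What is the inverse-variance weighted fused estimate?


w1 = (1/var1) / (1/var1 + 1/var2)
   = 4.7619 / (4.7619 + 14.2857) = 0.25
w2 = 1 - w1 = 0.75
fused = w1*s1 + w2*s2 = 10.85 + 21.6
= 32.45 m
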